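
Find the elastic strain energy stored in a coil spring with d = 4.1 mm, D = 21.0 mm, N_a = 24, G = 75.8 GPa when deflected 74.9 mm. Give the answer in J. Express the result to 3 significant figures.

k = Gd⁴/(8D³N_a) = (75.8×10³)(4.1⁴)/(8·21.0³·24) = 12.046 N/mm
U = ½kδ² = 0.5 × 12.046 × 74.9² = 33789 N·mm = 33.789 J

33.8 J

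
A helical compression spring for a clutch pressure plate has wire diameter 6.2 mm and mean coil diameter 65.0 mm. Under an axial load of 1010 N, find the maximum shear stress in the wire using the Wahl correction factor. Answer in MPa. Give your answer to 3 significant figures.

798 MPa

Spring index C = D/d = 65.0/6.2 = 10.4839
K_W = (4C−1)/(4C−4) + 0.615/C = 40.935/37.935 + 0.0587 = 1.1377
τ₀ = 8FD/(πd³) = 8·1010·65.0/(π·6.2³) = 525200/748.73 = 701.45 MPa
τ_max = K·τ₀ = 1.1377 × 701.45 = 798.08 MPa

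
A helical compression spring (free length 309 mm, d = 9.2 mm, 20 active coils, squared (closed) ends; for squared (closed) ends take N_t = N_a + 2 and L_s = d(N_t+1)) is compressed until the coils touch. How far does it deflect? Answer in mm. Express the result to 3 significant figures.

97.4 mm

N_t = 22; L_s = 9.2·23 = 211.6 mm
δ_solid = L₀ − L_s = 309 − 211.6 = 97.4 mm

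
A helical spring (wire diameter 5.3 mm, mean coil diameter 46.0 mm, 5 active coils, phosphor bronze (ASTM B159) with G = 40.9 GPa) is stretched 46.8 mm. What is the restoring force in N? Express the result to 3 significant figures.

388 N

k = Gd⁴/(8D³N_a) = (40.9×10³)(5.3⁴)/(8·46.0³·5) = 8.2888 N/mm
F = k·δ = 8.2888 × 46.8 = 387.92 N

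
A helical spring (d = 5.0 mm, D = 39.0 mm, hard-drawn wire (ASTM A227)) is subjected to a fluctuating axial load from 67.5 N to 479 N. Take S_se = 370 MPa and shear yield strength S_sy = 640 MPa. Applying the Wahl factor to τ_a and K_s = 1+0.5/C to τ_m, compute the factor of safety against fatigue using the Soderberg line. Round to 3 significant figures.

1.13

C = D/d = 39.0/5.0 = 7.8000; K_W = (4C−1)/(4C−4)+0.615/C = 1.1891; K_s = 1+0.5/C = 1.0641
F_a = (F_max−F_min)/2 = 205.75 N; F_m = (F_max+F_min)/2 = 273.25 N
τ_a = K_W·8F_aD/(πd³) = 1.1891 × 163.47 = 194.39 MPa
τ_m = K_s·8F_mD/(πd³) = 1.0641 × 217.1 = 231.01 MPa
Soderberg: 1/n_f = τ_a/S_se + τ_m/S_sy = 194.39/370 + 231.01/640 = 0.52537 + 0.36096 = 0.88633
n_f = 1/0.88633 = 1.128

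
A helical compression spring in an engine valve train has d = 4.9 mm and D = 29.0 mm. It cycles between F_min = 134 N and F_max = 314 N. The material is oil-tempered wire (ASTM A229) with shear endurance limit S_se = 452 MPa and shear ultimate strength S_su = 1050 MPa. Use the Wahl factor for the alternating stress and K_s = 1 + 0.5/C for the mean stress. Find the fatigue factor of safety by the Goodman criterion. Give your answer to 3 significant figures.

C = D/d = 29.0/4.9 = 5.9184; K_W = (4C−1)/(4C−4)+0.615/C = 1.2564; K_s = 1+0.5/C = 1.0845
F_a = (F_max−F_min)/2 = 90 N; F_m = (F_max+F_min)/2 = 224 N
τ_a = K_W·8F_aD/(πd³) = 1.2564 × 56.493 = 70.978 MPa
τ_m = K_s·8F_mD/(πd³) = 1.0845 × 140.6 = 152.48 MPa
Goodman: 1/n_f = τ_a/S_se + τ_m/S_su = 70.978/452 + 152.48/1050 = 0.15703 + 0.14522 = 0.30225
n_f = 1/0.30225 = 3.309

3.31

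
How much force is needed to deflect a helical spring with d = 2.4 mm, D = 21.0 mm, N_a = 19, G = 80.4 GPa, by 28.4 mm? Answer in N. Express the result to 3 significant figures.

53.8 N

k = Gd⁴/(8D³N_a) = (80.4×10³)(2.4⁴)/(8·21.0³·19) = 1.895 N/mm
F = k·δ = 1.895 × 28.4 = 53.817 N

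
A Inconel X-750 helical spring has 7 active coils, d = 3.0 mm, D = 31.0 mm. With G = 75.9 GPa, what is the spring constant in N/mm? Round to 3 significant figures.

3.69 N/mm

k = Gd⁴/(8D³N_a) = (75.9×10³ × 3.0⁴) / (8 × 31.0³ × 7)
  = 6.1479e+06 / 1.6683e+06 = 3.6851 N/mm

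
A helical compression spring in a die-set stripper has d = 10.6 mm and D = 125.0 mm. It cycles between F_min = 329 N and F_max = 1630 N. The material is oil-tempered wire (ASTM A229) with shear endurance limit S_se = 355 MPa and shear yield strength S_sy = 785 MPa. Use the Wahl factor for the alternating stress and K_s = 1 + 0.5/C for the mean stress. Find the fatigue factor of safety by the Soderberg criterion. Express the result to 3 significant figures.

C = D/d = 125.0/10.6 = 11.7925; K_W = (4C−1)/(4C−4)+0.615/C = 1.1216; K_s = 1+0.5/C = 1.0424
F_a = (F_max−F_min)/2 = 650.5 N; F_m = (F_max+F_min)/2 = 979.5 N
τ_a = K_W·8F_aD/(πd³) = 1.1216 × 173.85 = 195 MPa
τ_m = K_s·8F_mD/(πd³) = 1.0424 × 261.78 = 272.88 MPa
Soderberg: 1/n_f = τ_a/S_se + τ_m/S_sy = 195/355 + 272.88/785 = 0.54930 + 0.34762 = 0.89691
n_f = 1/0.89691 = 1.115

1.11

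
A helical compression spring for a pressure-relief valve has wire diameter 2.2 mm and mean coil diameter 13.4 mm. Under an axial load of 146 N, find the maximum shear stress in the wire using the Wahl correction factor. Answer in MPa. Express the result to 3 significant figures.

Spring index C = D/d = 13.4/2.2 = 6.0909
K_W = (4C−1)/(4C−4) + 0.615/C = 23.364/20.364 + 0.1010 = 1.2483
τ₀ = 8FD/(πd³) = 8·146·13.4/(π·2.2³) = 15651.2/33.452 = 467.87 MPa
τ_max = K·τ₀ = 1.2483 × 467.87 = 584.04 MPa

584 MPa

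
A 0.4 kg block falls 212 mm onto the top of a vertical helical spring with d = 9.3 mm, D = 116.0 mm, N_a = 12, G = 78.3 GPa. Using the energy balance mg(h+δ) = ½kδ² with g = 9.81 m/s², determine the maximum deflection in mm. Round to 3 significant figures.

21.7 mm

k = Gd⁴/(8D³N_a) = (78.3×10³)(9.3⁴)/(8·116.0³·12) = 3.9088 N/mm
W = mg = 0.4 × 9.81 = 3.924 N
½kδ² − Wδ − Wh = 0 → δ = (W + √(W² + 2kWh))/k
δ = (3.924 + √(15.398 + 6503.44))/3.9088 = (3.924 + 80.739)/3.9088 = 21.659 mm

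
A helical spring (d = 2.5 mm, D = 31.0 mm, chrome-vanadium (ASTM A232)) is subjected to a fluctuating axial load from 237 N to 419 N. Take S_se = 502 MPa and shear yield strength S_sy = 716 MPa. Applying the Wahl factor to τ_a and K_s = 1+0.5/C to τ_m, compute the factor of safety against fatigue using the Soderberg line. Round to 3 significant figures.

0.292

C = D/d = 31.0/2.5 = 12.4000; K_W = (4C−1)/(4C−4)+0.615/C = 1.1154; K_s = 1+0.5/C = 1.0403
F_a = (F_max−F_min)/2 = 91 N; F_m = (F_max+F_min)/2 = 328 N
τ_a = K_W·8F_aD/(πd³) = 1.1154 × 459.75 = 512.8 MPa
τ_m = K_s·8F_mD/(πd³) = 1.0403 × 1657.1 = 1723.9 MPa
Soderberg: 1/n_f = τ_a/S_se + τ_m/S_sy = 512.8/502 + 1723.9/716 = 1.02151 + 2.40775 = 3.4293
n_f = 1/3.4293 = 0.2916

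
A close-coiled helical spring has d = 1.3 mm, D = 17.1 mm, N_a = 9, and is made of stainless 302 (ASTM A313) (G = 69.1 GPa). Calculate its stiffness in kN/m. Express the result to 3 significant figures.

0.548 kN/m

k = Gd⁴/(8D³N_a) = (69.1×10³ × 1.3⁴) / (8 × 17.1³ × 9)
  = 197357 / 360015 = 0.54819 N/mm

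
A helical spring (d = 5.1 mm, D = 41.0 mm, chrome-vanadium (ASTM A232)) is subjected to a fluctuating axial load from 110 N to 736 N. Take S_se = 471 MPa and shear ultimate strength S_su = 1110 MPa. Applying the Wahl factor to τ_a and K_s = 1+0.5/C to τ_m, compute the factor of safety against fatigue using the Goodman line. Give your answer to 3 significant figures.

1.07

C = D/d = 41.0/5.1 = 8.0392; K_W = (4C−1)/(4C−4)+0.615/C = 1.1830; K_s = 1+0.5/C = 1.0622
F_a = (F_max−F_min)/2 = 313 N; F_m = (F_max+F_min)/2 = 423 N
τ_a = K_W·8F_aD/(πd³) = 1.1830 × 246.35 = 291.45 MPa
τ_m = K_s·8F_mD/(πd³) = 1.0622 × 332.93 = 353.64 MPa
Goodman: 1/n_f = τ_a/S_se + τ_m/S_su = 291.45/471 + 353.64/1110 = 0.61878 + 0.31859 = 0.93738
n_f = 1/0.93738 = 1.067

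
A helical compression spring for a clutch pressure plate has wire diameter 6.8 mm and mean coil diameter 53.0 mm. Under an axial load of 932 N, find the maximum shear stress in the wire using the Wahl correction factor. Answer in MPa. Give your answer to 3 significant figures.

Spring index C = D/d = 53.0/6.8 = 7.7941
K_W = (4C−1)/(4C−4) + 0.615/C = 30.176/27.176 + 0.0789 = 1.1893
τ₀ = 8FD/(πd³) = 8·932·53.0/(π·6.8³) = 395168/987.82 = 400.04 MPa
τ_max = K·τ₀ = 1.1893 × 400.04 = 475.77 MPa

476 MPa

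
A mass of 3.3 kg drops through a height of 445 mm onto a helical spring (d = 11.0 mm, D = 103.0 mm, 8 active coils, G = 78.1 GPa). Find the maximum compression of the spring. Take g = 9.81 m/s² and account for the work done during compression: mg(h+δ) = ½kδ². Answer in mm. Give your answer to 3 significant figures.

k = Gd⁴/(8D³N_a) = (78.1×10³)(11.0⁴)/(8·103.0³·8) = 16.35 N/mm
W = mg = 3.3 × 9.81 = 32.373 N
½kδ² − Wδ − Wh = 0 → δ = (W + √(W² + 2kWh))/k
δ = (32.373 + √(1048 + 471089))/16.35 = (32.373 + 687.12)/16.35 = 44.005 mm

44.0 mm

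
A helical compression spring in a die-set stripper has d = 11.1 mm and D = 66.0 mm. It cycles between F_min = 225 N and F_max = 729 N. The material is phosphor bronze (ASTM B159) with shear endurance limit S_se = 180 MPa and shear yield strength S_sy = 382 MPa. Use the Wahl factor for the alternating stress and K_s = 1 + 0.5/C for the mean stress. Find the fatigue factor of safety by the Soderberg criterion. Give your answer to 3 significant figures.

2.62

C = D/d = 66.0/11.1 = 5.9459; K_W = (4C−1)/(4C−4)+0.615/C = 1.2551; K_s = 1+0.5/C = 1.0841
F_a = (F_max−F_min)/2 = 252 N; F_m = (F_max+F_min)/2 = 477 N
τ_a = K_W·8F_aD/(πd³) = 1.2551 × 30.968 = 38.867 MPa
τ_m = K_s·8F_mD/(πd³) = 1.0841 × 58.618 = 63.548 MPa
Soderberg: 1/n_f = τ_a/S_se + τ_m/S_sy = 38.867/180 + 63.548/382 = 0.21593 + 0.16635 = 0.38228
n_f = 1/0.38228 = 2.616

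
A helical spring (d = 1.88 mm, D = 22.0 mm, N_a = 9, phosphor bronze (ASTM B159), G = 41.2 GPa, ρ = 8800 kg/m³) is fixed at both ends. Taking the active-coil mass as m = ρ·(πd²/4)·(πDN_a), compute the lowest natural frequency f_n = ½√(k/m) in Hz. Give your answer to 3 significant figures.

105 Hz

k = Gd⁴/(8D³N_a) = (41.2×10³)(1.88⁴)/(8·22.0³·9) = 0.67132 N/mm = 671.32 N/m
Wire length L = πDN_a = π·22.0·9 = 622.04 mm
m = ρ·(πd²/4)·L = 8800 × 2.7759×10⁻⁶ m² × 0.62204 m = 0.015195 kg
f_n = ½√(k/m) = 0.5·√(671.32/0.015195) = 0.5·√(44180) = 105.1 Hz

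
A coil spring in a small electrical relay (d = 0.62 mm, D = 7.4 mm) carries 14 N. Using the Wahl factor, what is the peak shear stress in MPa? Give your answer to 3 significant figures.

1240 MPa

Spring index C = D/d = 7.4/0.62 = 11.9355
K_W = (4C−1)/(4C−4) + 0.615/C = 46.742/43.742 + 0.0515 = 1.1201
τ₀ = 8FD/(πd³) = 8·14·7.4/(π·0.62³) = 828.8/0.74873 = 1106.9 MPa
τ_max = K·τ₀ = 1.1201 × 1106.9 = 1239.9 MPa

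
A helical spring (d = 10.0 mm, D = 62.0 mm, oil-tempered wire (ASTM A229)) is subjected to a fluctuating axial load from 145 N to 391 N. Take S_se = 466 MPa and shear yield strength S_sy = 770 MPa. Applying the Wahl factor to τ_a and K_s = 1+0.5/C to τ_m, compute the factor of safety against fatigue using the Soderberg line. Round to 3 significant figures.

C = D/d = 62.0/10.0 = 6.2000; K_W = (4C−1)/(4C−4)+0.615/C = 1.2434; K_s = 1+0.5/C = 1.0806
F_a = (F_max−F_min)/2 = 123 N; F_m = (F_max+F_min)/2 = 268 N
τ_a = K_W·8F_aD/(πd³) = 1.2434 × 19.419 = 24.147 MPa
τ_m = K_s·8F_mD/(πd³) = 1.0806 × 42.312 = 45.725 MPa
Soderberg: 1/n_f = τ_a/S_se + τ_m/S_sy = 24.147/466 + 45.725/770 = 0.05182 + 0.05938 = 0.1112
n_f = 1/0.1112 = 8.993

8.99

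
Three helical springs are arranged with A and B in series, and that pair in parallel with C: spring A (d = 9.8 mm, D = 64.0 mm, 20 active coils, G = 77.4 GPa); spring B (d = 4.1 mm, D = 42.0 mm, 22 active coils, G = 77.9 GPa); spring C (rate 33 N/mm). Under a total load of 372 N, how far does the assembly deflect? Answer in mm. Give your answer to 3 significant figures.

k_A = Gd⁴/(8D³N_a) = (77.4×10³)(9.8⁴)/(8·64.0³·20) = 17.021 N/mm
k_B = Gd⁴/(8D³N_a) = (77.9×10³)(4.1⁴)/(8·42.0³·22) = 1.6882 N/mm
Springs A,B series: k_AB = 1/(1/17.021+1/1.6882) = 1.5358 N/mm; parallel with C: k_eq = 1.5358+33 = 34.536 N/mm
δ = F/k_eq = 372/34.536 = 10.771 mm

10.8 mm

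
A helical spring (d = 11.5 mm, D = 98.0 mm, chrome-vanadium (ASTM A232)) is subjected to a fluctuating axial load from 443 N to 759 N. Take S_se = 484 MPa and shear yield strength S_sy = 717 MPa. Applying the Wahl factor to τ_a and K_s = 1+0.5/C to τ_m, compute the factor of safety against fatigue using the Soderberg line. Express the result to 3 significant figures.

C = D/d = 98.0/11.5 = 8.5217; K_W = (4C−1)/(4C−4)+0.615/C = 1.1719; K_s = 1+0.5/C = 1.0587
F_a = (F_max−F_min)/2 = 158 N; F_m = (F_max+F_min)/2 = 601 N
τ_a = K_W·8F_aD/(πd³) = 1.1719 × 25.926 = 30.382 MPa
τ_m = K_s·8F_mD/(πd³) = 1.0587 × 98.616 = 104.4 MPa
Soderberg: 1/n_f = τ_a/S_se + τ_m/S_sy = 30.382/484 + 104.4/717 = 0.06277 + 0.14561 = 0.20838
n_f = 1/0.20838 = 4.799

4.80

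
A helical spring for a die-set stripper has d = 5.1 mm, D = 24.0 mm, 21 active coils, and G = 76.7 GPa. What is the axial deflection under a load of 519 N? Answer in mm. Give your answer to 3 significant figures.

23.2 mm

k = Gd⁴/(8D³N_a) = (76.7×10³)(5.1⁴)/(8·24.0³·21) = 22.343 N/mm
δ = F/k = 519 / 22.343 = 23.229 mm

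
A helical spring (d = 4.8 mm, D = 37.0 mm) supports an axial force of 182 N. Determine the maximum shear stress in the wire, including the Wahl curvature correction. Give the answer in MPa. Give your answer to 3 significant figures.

185 MPa

Spring index C = D/d = 37.0/4.8 = 7.7083
K_W = (4C−1)/(4C−4) + 0.615/C = 29.833/26.833 + 0.0798 = 1.1916
τ₀ = 8FD/(πd³) = 8·182·37.0/(π·4.8³) = 53872/347.44 = 155.06 MPa
τ_max = K·τ₀ = 1.1916 × 155.06 = 184.76 MPa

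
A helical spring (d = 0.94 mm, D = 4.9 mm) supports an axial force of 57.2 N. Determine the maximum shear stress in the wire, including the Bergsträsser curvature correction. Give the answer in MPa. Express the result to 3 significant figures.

Spring index C = D/d = 4.9/0.94 = 5.2128
K_B = (4C+2)/(4C−3) = 22.851/17.851 = 1.2801
τ₀ = 8FD/(πd³) = 8·57.2·4.9/(π·0.94³) = 2242.24/2.6094 = 859.31 MPa
τ_max = K·τ₀ = 1.2801 × 859.31 = 1100 MPa

1100 MPa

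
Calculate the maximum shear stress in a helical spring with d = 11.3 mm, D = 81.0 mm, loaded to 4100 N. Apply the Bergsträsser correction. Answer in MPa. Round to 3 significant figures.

Spring index C = D/d = 81.0/11.3 = 7.1681
K_B = (4C+2)/(4C−3) = 30.673/25.673 = 1.1948
τ₀ = 8FD/(πd³) = 8·4100·81.0/(π·11.3³) = 2.6568e+06/4533 = 586.1 MPa
τ_max = K·τ₀ = 1.1948 × 586.1 = 700.25 MPa

700 MPa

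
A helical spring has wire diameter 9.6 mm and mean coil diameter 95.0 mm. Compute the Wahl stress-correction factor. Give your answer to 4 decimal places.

1.1465

C = D/d = 95.0/9.6 = 9.8958
K_W = (4C−1)/(4C−4) + 0.615/C = 38.583/35.583 + 0.0621 = 1.1465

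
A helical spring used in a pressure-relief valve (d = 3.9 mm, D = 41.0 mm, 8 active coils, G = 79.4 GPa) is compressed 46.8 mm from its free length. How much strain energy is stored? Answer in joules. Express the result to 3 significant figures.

4.56 J

k = Gd⁴/(8D³N_a) = (79.4×10³)(3.9⁴)/(8·41.0³·8) = 4.1644 N/mm
U = ½kδ² = 0.5 × 4.1644 × 46.8² = 4560.5 N·mm = 4.5605 J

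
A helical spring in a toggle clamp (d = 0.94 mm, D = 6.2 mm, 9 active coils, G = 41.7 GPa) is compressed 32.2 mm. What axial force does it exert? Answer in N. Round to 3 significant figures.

k = Gd⁴/(8D³N_a) = (41.7×10³)(0.94⁴)/(8·6.2³·9) = 1.8973 N/mm
F = k·δ = 1.8973 × 32.2 = 61.094 N

61.1 N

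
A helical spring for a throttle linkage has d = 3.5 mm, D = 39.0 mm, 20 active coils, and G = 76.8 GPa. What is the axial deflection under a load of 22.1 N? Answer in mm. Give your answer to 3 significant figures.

18.2 mm

k = Gd⁴/(8D³N_a) = (76.8×10³)(3.5⁴)/(8·39.0³·20) = 1.2143 N/mm
δ = F/k = 22.1 / 1.2143 = 18.2 mm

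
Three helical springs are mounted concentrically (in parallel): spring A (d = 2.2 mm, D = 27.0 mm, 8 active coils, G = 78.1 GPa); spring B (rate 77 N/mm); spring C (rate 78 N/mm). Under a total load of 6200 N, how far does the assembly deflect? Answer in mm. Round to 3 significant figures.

k_A = Gd⁴/(8D³N_a) = (78.1×10³)(2.2⁴)/(8·27.0³·8) = 1.4523 N/mm
Parallel: k_eq = 1.4523 + 77 + 78 = 156.45 N/mm
δ = F/k_eq = 6200/156.45 = 39.629 mm

39.6 mm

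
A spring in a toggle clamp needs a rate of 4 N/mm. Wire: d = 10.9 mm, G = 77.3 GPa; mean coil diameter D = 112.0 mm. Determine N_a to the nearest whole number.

24

N_a = Gd⁴/(8D³k) = (77.3×10³ × 10.9⁴)/(8 × 112.0³ × 4)
    = 1.09115e+09 / 4.49577e+07 = 24.27 → 24 coils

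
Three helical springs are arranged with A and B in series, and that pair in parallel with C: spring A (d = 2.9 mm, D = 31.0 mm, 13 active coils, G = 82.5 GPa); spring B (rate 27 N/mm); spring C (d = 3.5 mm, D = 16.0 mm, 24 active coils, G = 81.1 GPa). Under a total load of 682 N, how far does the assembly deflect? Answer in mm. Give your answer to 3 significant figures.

39.6 mm

k_A = Gd⁴/(8D³N_a) = (82.5×10³)(2.9⁴)/(8·31.0³·13) = 1.8833 N/mm
k_C = Gd⁴/(8D³N_a) = (81.1×10³)(3.5⁴)/(8·16.0³·24) = 15.475 N/mm
Springs A,B series: k_AB = 1/(1/1.8833+1/27) = 1.7605 N/mm; parallel with C: k_eq = 1.7605+15.475 = 17.236 N/mm
δ = F/k_eq = 682/17.236 = 39.569 mm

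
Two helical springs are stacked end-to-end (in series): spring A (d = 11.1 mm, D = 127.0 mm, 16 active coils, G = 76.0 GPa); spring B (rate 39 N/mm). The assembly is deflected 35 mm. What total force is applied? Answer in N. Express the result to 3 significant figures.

138 N

k_A = Gd⁴/(8D³N_a) = (76.0×10³)(11.1⁴)/(8·127.0³·16) = 4.4003 N/mm
Series: 1/k_eq = 1/4.4003 + 1/39 = 0.2529; k_eq = 3.9542 N/mm
F = k_eq·δ = 3.9542·35 = 138.4 N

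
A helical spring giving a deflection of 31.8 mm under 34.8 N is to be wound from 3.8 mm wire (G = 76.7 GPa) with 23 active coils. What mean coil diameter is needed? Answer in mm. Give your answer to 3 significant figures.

Required rate k = F/δ = 34.8/31.8 = 1.0943 N/mm
D = (Gd⁴/(8N_a·k))^(1/3) = (76.7×10³·3.8⁴/(8·23·1.0943))^(1/3)
  = (79425.5)^(1/3) = 42.9853 mm

43.0 mm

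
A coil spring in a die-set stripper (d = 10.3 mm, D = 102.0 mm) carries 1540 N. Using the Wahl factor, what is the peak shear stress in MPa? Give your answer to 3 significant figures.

Spring index C = D/d = 102.0/10.3 = 9.9029
K_W = (4C−1)/(4C−4) + 0.615/C = 38.612/35.612 + 0.0621 = 1.1463
τ₀ = 8FD/(πd³) = 8·1540·102.0/(π·10.3³) = 1.25664e+06/3432.9 = 366.06 MPa
τ_max = K·τ₀ = 1.1463 × 366.06 = 419.63 MPa

420 MPa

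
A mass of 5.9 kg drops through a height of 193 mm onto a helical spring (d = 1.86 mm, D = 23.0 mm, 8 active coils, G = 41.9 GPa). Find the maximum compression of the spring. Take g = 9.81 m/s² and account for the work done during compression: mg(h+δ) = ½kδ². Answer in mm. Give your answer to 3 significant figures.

k = Gd⁴/(8D³N_a) = (41.9×10³)(1.86⁴)/(8·23.0³·8) = 0.64402 N/mm
W = mg = 5.9 × 9.81 = 57.879 N
½kδ² − Wδ − Wh = 0 → δ = (W + √(W² + 2kWh))/k
δ = (57.879 + √(3350 + 14388.3))/0.64402 = (57.879 + 133.19)/0.64402 = 296.67 mm

297 mm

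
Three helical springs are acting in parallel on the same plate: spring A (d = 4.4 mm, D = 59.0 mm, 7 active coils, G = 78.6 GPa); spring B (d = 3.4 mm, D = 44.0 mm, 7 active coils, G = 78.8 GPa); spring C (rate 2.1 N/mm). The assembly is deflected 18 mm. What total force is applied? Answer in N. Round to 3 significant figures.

124 N

k_A = Gd⁴/(8D³N_a) = (78.6×10³)(4.4⁴)/(8·59.0³·7) = 2.5615 N/mm
k_B = Gd⁴/(8D³N_a) = (78.8×10³)(3.4⁴)/(8·44.0³·7) = 2.2075 N/mm
Parallel: k_eq = 2.5615 + 2.2075 + 2.1 = 6.8689 N/mm
F = k_eq·δ = 6.8689·18 = 123.64 N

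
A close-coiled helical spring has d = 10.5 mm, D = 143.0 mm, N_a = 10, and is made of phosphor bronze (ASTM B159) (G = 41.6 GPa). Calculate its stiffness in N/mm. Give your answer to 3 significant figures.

k = Gd⁴/(8D³N_a) = (41.6×10³ × 10.5⁴) / (8 × 143.0³ × 10)
  = 5.05651e+08 / 2.33937e+08 = 2.1615 N/mm

2.16 N/mm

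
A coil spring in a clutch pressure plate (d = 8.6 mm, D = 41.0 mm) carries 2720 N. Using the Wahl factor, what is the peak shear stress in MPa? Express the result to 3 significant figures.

593 MPa

Spring index C = D/d = 41.0/8.6 = 4.7674
K_W = (4C−1)/(4C−4) + 0.615/C = 18.070/15.070 + 0.1290 = 1.3281
τ₀ = 8FD/(πd³) = 8·2720·41.0/(π·8.6³) = 892160/1998.2 = 446.48 MPa
τ_max = K·τ₀ = 1.3281 × 446.48 = 592.95 MPa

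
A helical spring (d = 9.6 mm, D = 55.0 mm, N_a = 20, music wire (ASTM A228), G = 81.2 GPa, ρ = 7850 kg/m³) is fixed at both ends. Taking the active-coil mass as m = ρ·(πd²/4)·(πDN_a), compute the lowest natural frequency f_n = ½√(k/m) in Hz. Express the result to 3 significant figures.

k = Gd⁴/(8D³N_a) = (81.2×10³)(9.6⁴)/(8·55.0³·20) = 25.908 N/mm = 25908 N/m
Wire length L = πDN_a = π·55.0·20 = 3455.8 mm
m = ρ·(πd²/4)·L = 7850 × 72.382×10⁻⁶ m² × 3.4558 m = 1.9636 kg
f_n = ½√(k/m) = 0.5·√(25908/1.9636) = 0.5·√(13194) = 57.433 Hz

57.4 Hz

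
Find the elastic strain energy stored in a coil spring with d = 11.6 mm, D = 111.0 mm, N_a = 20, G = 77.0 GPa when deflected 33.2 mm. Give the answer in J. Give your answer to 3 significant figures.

3.51 J

k = Gd⁴/(8D³N_a) = (77.0×10³)(11.6⁴)/(8·111.0³·20) = 6.3714 N/mm
U = ½kδ² = 0.5 × 6.3714 × 33.2² = 3511.4 N·mm = 3.5114 J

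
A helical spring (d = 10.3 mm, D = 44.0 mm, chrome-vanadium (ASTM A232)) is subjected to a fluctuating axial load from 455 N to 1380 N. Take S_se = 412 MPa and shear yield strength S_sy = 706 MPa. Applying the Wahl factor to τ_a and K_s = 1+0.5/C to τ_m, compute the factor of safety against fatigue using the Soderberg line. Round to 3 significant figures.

3.26

C = D/d = 44.0/10.3 = 4.2718; K_W = (4C−1)/(4C−4)+0.615/C = 1.3732; K_s = 1+0.5/C = 1.1170
F_a = (F_max−F_min)/2 = 462.5 N; F_m = (F_max+F_min)/2 = 917.5 N
τ_a = K_W·8F_aD/(πd³) = 1.3732 × 47.423 = 65.122 MPa
τ_m = K_s·8F_mD/(πd³) = 1.1170 × 94.078 = 105.09 MPa
Soderberg: 1/n_f = τ_a/S_se + τ_m/S_sy = 65.122/412 + 105.09/706 = 0.15806 + 0.14885 = 0.30691
n_f = 1/0.30691 = 3.258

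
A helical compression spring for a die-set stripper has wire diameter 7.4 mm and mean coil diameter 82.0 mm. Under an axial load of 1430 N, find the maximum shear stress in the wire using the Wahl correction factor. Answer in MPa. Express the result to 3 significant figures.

833 MPa

Spring index C = D/d = 82.0/7.4 = 11.0811
K_W = (4C−1)/(4C−4) + 0.615/C = 43.324/40.324 + 0.0555 = 1.1299
τ₀ = 8FD/(πd³) = 8·1430·82.0/(π·7.4³) = 938080/1273 = 736.88 MPa
τ_max = K·τ₀ = 1.1299 × 736.88 = 832.59 MPa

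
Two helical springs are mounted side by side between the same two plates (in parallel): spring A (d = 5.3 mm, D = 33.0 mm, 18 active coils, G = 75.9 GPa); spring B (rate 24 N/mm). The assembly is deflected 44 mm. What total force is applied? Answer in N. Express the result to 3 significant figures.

k_A = Gd⁴/(8D³N_a) = (75.9×10³)(5.3⁴)/(8·33.0³·18) = 11.573 N/mm
Parallel: k_eq = 11.573 + 24 = 35.573 N/mm
F = k_eq·δ = 35.573·44 = 1565.2 N

1570 N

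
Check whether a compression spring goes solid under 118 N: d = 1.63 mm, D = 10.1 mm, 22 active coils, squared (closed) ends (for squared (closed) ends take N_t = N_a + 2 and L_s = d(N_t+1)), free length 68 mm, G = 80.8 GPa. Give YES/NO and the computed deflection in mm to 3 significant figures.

k = Gd⁴/(8D³N_a) = (80.8×10³)(1.63⁴)/(8·10.1³·22) = 3.1455 N/mm
N_t = 24; L_s = 1.63·25 = 40.75 mm; δ_solid = L₀ − L_s = 68 − 40.75 = 27.25 mm
δ = F/k = 118/3.1455 = 37.514 mm
δ ≥ δ_solid → spring goes solid

YES, δ = 37.5 mm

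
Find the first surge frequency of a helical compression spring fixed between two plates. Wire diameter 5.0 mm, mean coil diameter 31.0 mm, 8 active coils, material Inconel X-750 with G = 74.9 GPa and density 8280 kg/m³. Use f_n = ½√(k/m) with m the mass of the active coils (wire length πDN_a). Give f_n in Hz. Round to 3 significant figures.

220 Hz

k = Gd⁴/(8D³N_a) = (74.9×10³)(5.0⁴)/(8·31.0³·8) = 24.553 N/mm = 24553 N/m
Wire length L = πDN_a = π·31.0·8 = 779.11 mm
m = ρ·(πd²/4)·L = 8280 × 19.635×10⁻⁶ m² × 0.77911 m = 0.12667 kg
f_n = ½√(k/m) = 0.5·√(24553/0.12667) = 0.5·√(1.9384e+05) = 220.13 Hz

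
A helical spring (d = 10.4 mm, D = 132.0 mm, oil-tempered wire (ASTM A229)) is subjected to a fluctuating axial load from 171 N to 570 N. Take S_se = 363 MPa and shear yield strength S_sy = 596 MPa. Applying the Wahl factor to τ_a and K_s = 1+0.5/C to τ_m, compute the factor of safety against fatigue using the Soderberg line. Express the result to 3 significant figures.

2.66

C = D/d = 132.0/10.4 = 12.6923; K_W = (4C−1)/(4C−4)+0.615/C = 1.1126; K_s = 1+0.5/C = 1.0394
F_a = (F_max−F_min)/2 = 199.5 N; F_m = (F_max+F_min)/2 = 370.5 N
τ_a = K_W·8F_aD/(πd³) = 1.1126 × 59.615 = 66.328 MPa
τ_m = K_s·8F_mD/(πd³) = 1.0394 × 110.71 = 115.08 MPa
Soderberg: 1/n_f = τ_a/S_se + τ_m/S_sy = 66.328/363 + 115.08/596 = 0.18272 + 0.19308 = 0.3758
n_f = 1/0.3758 = 2.661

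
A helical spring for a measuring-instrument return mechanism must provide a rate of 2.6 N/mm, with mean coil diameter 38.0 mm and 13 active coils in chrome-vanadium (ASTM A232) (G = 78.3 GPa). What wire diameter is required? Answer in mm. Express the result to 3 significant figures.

3.71 mm

d = (8D³N_a·k / G)^(1/4) = (8·38.0³·13·2.6 / (78.3×10³))^0.25
  = (189.49)^0.25 = 3.7102 mm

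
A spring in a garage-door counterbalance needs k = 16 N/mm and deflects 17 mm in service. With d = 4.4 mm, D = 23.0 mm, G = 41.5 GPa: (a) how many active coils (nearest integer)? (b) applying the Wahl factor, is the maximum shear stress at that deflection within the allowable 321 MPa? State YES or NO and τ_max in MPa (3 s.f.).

(a) 10 coils; (b) YES, τ_max = 242 MPa

N_a = Gd⁴/(8D³k) = (41.5×10³)(4.4⁴)/(8·23.0³·16) = 9.988 → N_a = 10
Actual rate k = Gd⁴/(8D³·10) = 15.98 N/mm
Working load F = kδ = 15.98·17 = 271.67 N
C = 23.0/4.4 = 5.2273; K_W = (4C−1)/(4C−4)+0.615/C = 1.2951
τ_max = K_W·8FD/(πd³) = 1.2951·186.79 = 241.9 MPa
τ_max ≤ 321 MPa → acceptable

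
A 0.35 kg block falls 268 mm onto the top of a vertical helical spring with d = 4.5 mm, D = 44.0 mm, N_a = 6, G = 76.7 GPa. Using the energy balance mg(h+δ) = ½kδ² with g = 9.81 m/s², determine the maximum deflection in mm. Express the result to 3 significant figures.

k = Gd⁴/(8D³N_a) = (76.7×10³)(4.5⁴)/(8·44.0³·6) = 7.6921 N/mm
W = mg = 0.35 × 9.81 = 3.4335 N
½kδ² − Wδ − Wh = 0 → δ = (W + √(W² + 2kWh))/k
δ = (3.4335 + √(11.789 + 14156.2))/7.6921 = (3.4335 + 119.03)/7.6921 = 15.921 mm

15.9 mm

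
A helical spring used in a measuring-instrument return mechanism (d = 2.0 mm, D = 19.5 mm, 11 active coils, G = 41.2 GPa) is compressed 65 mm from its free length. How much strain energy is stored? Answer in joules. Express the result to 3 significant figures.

k = Gd⁴/(8D³N_a) = (41.2×10³)(2.0⁴)/(8·19.5³·11) = 1.0103 N/mm
U = ½kδ² = 0.5 × 1.0103 × 65² = 2134.2 N·mm = 2.1342 J

2.13 J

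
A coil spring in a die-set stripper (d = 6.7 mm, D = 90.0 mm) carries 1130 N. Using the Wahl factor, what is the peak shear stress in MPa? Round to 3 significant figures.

952 MPa

Spring index C = D/d = 90.0/6.7 = 13.4328
K_W = (4C−1)/(4C−4) + 0.615/C = 52.731/49.731 + 0.0458 = 1.1061
τ₀ = 8FD/(πd³) = 8·1130·90.0/(π·6.7³) = 813600/944.87 = 861.07 MPa
τ_max = K·τ₀ = 1.1061 × 861.07 = 952.43 MPa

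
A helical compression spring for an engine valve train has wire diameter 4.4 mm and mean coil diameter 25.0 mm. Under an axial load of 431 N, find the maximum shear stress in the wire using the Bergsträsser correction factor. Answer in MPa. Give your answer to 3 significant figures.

Spring index C = D/d = 25.0/4.4 = 5.6818
K_B = (4C+2)/(4C−3) = 24.727/19.727 = 1.2535
τ₀ = 8FD/(πd³) = 8·431·25.0/(π·4.4³) = 86200/267.61 = 322.11 MPa
τ_max = K·τ₀ = 1.2535 × 322.11 = 403.75 MPa

404 MPa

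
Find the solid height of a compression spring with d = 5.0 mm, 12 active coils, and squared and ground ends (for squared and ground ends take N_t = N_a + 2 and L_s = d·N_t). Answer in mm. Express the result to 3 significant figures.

70.0 mm

squared and ground ends: N_t = N_a + 2 = 12 + 2 = 14
L_s = d·N_t = 5.0 × 14 = 70 mm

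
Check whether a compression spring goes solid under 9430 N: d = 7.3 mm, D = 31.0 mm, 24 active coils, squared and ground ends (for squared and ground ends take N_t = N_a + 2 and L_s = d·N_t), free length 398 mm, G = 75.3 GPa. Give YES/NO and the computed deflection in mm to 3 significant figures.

YES, δ = 252 mm

k = Gd⁴/(8D³N_a) = (75.3×10³)(7.3⁴)/(8·31.0³·24) = 37.385 N/mm
N_t = 26; L_s = 7.3·26 = 189.8 mm; δ_solid = L₀ − L_s = 398 − 189.8 = 208.2 mm
δ = F/k = 9430/37.385 = 252.24 mm
δ ≥ δ_solid → spring goes solid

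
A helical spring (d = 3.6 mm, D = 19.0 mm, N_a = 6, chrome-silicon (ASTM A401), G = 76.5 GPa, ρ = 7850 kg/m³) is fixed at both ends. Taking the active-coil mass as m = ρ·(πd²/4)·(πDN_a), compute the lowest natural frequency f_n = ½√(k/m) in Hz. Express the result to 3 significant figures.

k = Gd⁴/(8D³N_a) = (76.5×10³)(3.6⁴)/(8·19.0³·6) = 39.027 N/mm = 39027 N/m
Wire length L = πDN_a = π·19.0·6 = 358.14 mm
m = ρ·(πd²/4)·L = 7850 × 10.179×10⁻⁶ m² × 0.35814 m = 0.028617 kg
f_n = ½√(k/m) = 0.5·√(39027/0.028617) = 0.5·√(1.3638e+06) = 583.91 Hz

584 Hz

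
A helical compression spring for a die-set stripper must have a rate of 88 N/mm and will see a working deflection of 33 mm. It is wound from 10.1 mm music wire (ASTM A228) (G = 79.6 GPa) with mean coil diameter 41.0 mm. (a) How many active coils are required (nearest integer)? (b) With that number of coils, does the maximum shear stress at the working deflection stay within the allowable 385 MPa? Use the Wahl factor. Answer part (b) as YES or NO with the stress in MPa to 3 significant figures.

(a) 17 coils; (b) NO, τ_max = 413 MPa

N_a = Gd⁴/(8D³k) = (79.6×10³)(10.1⁴)/(8·41.0³·88) = 17.07 → N_a = 17
Actual rate k = Gd⁴/(8D³·17) = 88.371 N/mm
Working load F = kδ = 88.371·33 = 2916.2 N
C = 41.0/10.1 = 4.0594; K_W = (4C−1)/(4C−4)+0.615/C = 1.3966
τ_max = K_W·8FD/(πd³) = 1.3966·295.52 = 412.73 MPa
τ_max > 385 MPa → exceeds allowable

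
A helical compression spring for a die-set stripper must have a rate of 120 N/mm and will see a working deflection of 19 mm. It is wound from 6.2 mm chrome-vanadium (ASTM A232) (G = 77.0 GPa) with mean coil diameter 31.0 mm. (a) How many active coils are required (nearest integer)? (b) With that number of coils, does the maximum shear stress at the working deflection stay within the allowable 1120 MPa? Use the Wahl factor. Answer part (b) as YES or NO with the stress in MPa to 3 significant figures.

N_a = Gd⁴/(8D³k) = (77.0×10³)(6.2⁴)/(8·31.0³·120) = 3.978 → N_a = 4
Actual rate k = Gd⁴/(8D³·4) = 119.35 N/mm
Working load F = kδ = 119.35·19 = 2267.7 N
C = 31.0/6.2 = 5.0000; K_W = (4C−1)/(4C−4)+0.615/C = 1.3105
τ_max = K_W·8FD/(πd³) = 1.3105·751.11 = 984.33 MPa
τ_max ≤ 1120 MPa → acceptable

(a) 4 coils; (b) YES, τ_max = 984 MPa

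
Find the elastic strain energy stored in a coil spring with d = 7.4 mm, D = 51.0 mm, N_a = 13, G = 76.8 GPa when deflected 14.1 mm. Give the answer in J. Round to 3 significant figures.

k = Gd⁴/(8D³N_a) = (76.8×10³)(7.4⁴)/(8·51.0³·13) = 16.693 N/mm
U = ½kδ² = 0.5 × 16.693 × 14.1² = 1659.4 N·mm = 1.6594 J

1.66 J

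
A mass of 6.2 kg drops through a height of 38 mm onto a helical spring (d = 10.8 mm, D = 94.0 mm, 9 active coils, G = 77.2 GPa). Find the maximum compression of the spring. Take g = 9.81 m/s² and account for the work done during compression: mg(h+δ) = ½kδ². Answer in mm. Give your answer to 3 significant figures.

k = Gd⁴/(8D³N_a) = (77.2×10³)(10.8⁴)/(8·94.0³·9) = 17.563 N/mm
W = mg = 6.2 × 9.81 = 60.822 N
½kδ² − Wδ − Wh = 0 → δ = (W + √(W² + 2kWh))/k
δ = (60.822 + √(3699.3 + 81184))/17.563 = (60.822 + 291.35)/17.563 = 20.052 mm

20.1 mm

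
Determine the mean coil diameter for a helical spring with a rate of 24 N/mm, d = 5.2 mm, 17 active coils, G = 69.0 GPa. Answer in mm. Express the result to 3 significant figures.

D = (Gd⁴/(8N_a·k))^(1/3) = (69.0×10³·5.2⁴/(8·17·24))^(1/3)
  = (15456.5)^(1/3) = 24.9098 mm

24.9 mm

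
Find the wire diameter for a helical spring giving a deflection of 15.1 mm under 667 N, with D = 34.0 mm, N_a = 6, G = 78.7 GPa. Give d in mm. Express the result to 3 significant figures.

Required rate k = F/δ = 667/15.1 = 44.172 N/mm
d = (8D³N_a·k / G)^(1/4) = (8·34.0³·6·44.172 / (78.7×10³))^0.25
  = (1058.9)^0.25 = 5.7044 mm

5.70 mm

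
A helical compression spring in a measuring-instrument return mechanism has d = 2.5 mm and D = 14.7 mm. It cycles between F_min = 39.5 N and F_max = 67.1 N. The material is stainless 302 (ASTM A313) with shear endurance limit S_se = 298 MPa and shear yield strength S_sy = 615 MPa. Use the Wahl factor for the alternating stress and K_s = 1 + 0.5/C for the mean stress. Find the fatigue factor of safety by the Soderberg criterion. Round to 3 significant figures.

C = D/d = 14.7/2.5 = 5.8800; K_W = (4C−1)/(4C−4)+0.615/C = 1.2583; K_s = 1+0.5/C = 1.0850
F_a = (F_max−F_min)/2 = 13.8 N; F_m = (F_max+F_min)/2 = 53.3 N
τ_a = K_W·8F_aD/(πd³) = 1.2583 × 33.061 = 41.6 MPa
τ_m = K_s·8F_mD/(πd³) = 1.0850 × 127.69 = 138.55 MPa
Soderberg: 1/n_f = τ_a/S_se + τ_m/S_sy = 41.6/298 + 138.55/615 = 0.13960 + 0.22529 = 0.36488
n_f = 1/0.36488 = 2.741

2.74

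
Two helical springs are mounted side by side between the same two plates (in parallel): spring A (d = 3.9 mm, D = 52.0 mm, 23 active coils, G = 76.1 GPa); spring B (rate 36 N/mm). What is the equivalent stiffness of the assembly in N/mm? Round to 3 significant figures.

36.7 N/mm

k_A = Gd⁴/(8D³N_a) = (76.1×10³)(3.9⁴)/(8·52.0³·23) = 0.68048 N/mm
Parallel: k_eq = 0.68048 + 36 = 36.68 N/mm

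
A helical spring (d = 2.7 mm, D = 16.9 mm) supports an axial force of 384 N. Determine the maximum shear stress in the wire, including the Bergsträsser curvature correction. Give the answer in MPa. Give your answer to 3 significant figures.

1030 MPa

Spring index C = D/d = 16.9/2.7 = 6.2593
K_B = (4C+2)/(4C−3) = 27.037/22.037 = 1.2269
τ₀ = 8FD/(πd³) = 8·384·16.9/(π·2.7³) = 51916.8/61.836 = 839.59 MPa
τ_max = K·τ₀ = 1.2269 × 839.59 = 1030.1 MPa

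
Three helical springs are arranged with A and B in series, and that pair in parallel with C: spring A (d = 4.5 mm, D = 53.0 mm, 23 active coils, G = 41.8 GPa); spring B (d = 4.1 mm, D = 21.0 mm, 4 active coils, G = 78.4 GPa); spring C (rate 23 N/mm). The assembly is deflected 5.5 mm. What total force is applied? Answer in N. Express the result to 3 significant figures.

k_A = Gd⁴/(8D³N_a) = (41.8×10³)(4.5⁴)/(8·53.0³·23) = 0.62572 N/mm
k_B = Gd⁴/(8D³N_a) = (78.4×10³)(4.1⁴)/(8·21.0³·4) = 74.756 N/mm
Springs A,B series: k_AB = 1/(1/0.62572+1/74.756) = 0.62053 N/mm; parallel with C: k_eq = 0.62053+23 = 23.621 N/mm
F = k_eq·δ = 23.621·5.5 = 129.91 N

130 N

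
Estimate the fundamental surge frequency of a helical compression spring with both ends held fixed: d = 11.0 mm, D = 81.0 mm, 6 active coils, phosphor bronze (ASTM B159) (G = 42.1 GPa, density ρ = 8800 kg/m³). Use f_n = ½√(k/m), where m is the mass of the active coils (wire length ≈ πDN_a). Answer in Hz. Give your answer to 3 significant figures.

68.8 Hz

k = Gd⁴/(8D³N_a) = (42.1×10³)(11.0⁴)/(8·81.0³·6) = 24.163 N/mm = 24163 N/m
Wire length L = πDN_a = π·81.0·6 = 1526.8 mm
m = ρ·(πd²/4)·L = 8800 × 95.033×10⁻⁶ m² × 1.5268 m = 1.2769 kg
f_n = ½√(k/m) = 0.5·√(24163/1.2769) = 0.5·√(18924) = 68.782 Hz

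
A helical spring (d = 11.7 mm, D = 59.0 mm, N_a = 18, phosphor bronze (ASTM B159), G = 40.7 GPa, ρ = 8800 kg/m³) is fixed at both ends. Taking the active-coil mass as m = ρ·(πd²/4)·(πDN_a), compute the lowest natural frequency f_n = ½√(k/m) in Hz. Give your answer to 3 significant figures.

k = Gd⁴/(8D³N_a) = (40.7×10³)(11.7⁴)/(8·59.0³·18) = 25.788 N/mm = 25788 N/m
Wire length L = πDN_a = π·59.0·18 = 3336.4 mm
m = ρ·(πd²/4)·L = 8800 × 107.51×10⁻⁶ m² × 3.3364 m = 3.1566 kg
f_n = ½√(k/m) = 0.5·√(25788/3.1566) = 0.5·√(8169.6) = 45.193 Hz

45.2 Hz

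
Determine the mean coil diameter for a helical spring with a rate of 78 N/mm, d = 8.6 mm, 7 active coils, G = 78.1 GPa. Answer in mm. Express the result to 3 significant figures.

D = (Gd⁴/(8N_a·k))^(1/3) = (78.1×10³·8.6⁴/(8·7·78))^(1/3)
  = (97805.3)^(1/3) = 46.0738 mm

46.1 mm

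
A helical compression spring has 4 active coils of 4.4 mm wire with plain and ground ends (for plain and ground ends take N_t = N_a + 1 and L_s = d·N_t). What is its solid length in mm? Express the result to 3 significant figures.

22.0 mm

plain and ground ends: N_t = N_a + 1 = 4 + 1 = 5
L_s = d·N_t = 4.4 × 5 = 22 mm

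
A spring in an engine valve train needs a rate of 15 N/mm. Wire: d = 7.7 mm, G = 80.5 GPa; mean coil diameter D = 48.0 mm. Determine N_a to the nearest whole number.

N_a = Gd⁴/(8D³k) = (80.5×10³ × 7.7⁴)/(8 × 48.0³ × 15)
    = 2.82982e+08 / 1.3271e+07 = 21.32 → 21 coils

21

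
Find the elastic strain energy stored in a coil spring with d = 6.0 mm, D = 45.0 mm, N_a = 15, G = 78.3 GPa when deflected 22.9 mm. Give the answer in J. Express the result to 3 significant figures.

k = Gd⁴/(8D³N_a) = (78.3×10³)(6.0⁴)/(8·45.0³·15) = 9.28 N/mm
U = ½kδ² = 0.5 × 9.28 × 22.9² = 2433.3 N·mm = 2.4333 J

2.43 J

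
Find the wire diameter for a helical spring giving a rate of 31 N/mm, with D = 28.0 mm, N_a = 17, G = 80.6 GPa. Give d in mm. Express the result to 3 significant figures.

5.82 mm

d = (8D³N_a·k / G)^(1/4) = (8·28.0³·17·31 / (80.6×10³))^0.25
  = (1148.3)^0.25 = 5.8212 mm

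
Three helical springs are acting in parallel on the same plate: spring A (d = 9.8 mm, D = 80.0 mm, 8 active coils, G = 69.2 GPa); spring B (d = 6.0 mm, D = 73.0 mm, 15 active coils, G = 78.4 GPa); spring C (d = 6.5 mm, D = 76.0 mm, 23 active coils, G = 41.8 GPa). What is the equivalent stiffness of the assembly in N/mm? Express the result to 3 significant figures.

22.6 N/mm

k_A = Gd⁴/(8D³N_a) = (69.2×10³)(9.8⁴)/(8·80.0³·8) = 19.479 N/mm
k_B = Gd⁴/(8D³N_a) = (78.4×10³)(6.0⁴)/(8·73.0³·15) = 2.1766 N/mm
k_C = Gd⁴/(8D³N_a) = (41.8×10³)(6.5⁴)/(8·76.0³·23) = 0.92379 N/mm
Parallel: k_eq = 19.479 + 2.1766 + 0.92379 = 22.579 N/mm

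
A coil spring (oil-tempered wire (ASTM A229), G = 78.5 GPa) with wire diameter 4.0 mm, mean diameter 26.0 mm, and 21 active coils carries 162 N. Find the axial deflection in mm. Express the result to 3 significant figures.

k = Gd⁴/(8D³N_a) = (78.5×10³)(4.0⁴)/(8·26.0³·21) = 6.8058 N/mm
δ = F/k = 162 / 6.8058 = 23.803 mm

23.8 mm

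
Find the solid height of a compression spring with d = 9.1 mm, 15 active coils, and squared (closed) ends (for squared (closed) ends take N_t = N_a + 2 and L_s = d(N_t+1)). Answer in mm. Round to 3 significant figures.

squared (closed) ends: N_t = N_a + 2 = 15 + 2 = 17
L_s = d·(N_t+1) = 9.1 × 18 = 163.8 mm

164 mm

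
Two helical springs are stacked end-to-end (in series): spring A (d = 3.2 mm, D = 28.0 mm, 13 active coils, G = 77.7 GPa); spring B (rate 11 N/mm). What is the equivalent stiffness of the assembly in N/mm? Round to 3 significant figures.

2.69 N/mm

k_A = Gd⁴/(8D³N_a) = (77.7×10³)(3.2⁴)/(8·28.0³·13) = 3.5687 N/mm
Series: 1/k_eq = 1/3.5687 + 1/11 = 0.37112; k_eq = 2.6945 N/mm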